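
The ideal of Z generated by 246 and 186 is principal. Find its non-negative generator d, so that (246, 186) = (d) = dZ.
(246, 186) = (6); d = 6

In the PID Z, (a, b) is generated by gcd(a, b). Compute gcd(246, 186) with the extended Euclidean algorithm, tracking rows (r, s, t) with s·246 + t·186 = r:
  row A: (246, 1, 0)   [1·246 + 0·186 = 246]
  row B: (186, 0, 1)   [0·246 + 1·186 = 186]
  246 = 1·186 + 60   → row C = row A − 1·row B = (60, 1, −1)   [check: 1·246 − 1·186 = 60]
  186 = 3·60 + 6   → row D = row B − 3·row C = (6, −3, 4)   [check: −3·246 + 4·186 = 6]
  60 = 10·6 + 0   → remainder 0, stop. gcd = 6 (last nonzero row D).
So gcd(246, 186) = 6, with Bézout identity −3·246 + 4·186 = 6. Containment (⊇): the Bézout identity exhibits 6 as an element of (246, 186), giving (6) ⊆ (246, 186). Containment (⊆): since 6 | 246 and 6 | 186 (246 = 6·41, 186 = 6·31), every Z-linear combination of 246 and 186 is divisible by 6, so (246, 186) ⊆ (6). Therefore (246, 186) = (6), d = 6.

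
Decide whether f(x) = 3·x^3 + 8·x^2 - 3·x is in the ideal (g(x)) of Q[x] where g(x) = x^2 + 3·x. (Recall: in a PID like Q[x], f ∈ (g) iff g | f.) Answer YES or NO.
In Q[x] the ideal (g) consists of all multiples of g, so f ∈ (g) iff g | f, i.e. iff the remainder of f on division by g is 0. Divide f by g (g is monic, so eliminate the leading term of the running remainder at each step):
  leading term 3·x^3: subtract (3·x)·g(x) = 3·x^3 + 9·x^2, leaving -x^2 - 3·x
  leading term -x^2: subtract (-1)·g(x) = -x^2 - 3·x, leaving 0
The remainder is 0, so f(x) = g(x) · h(x) with h(x) = 3·x - 1. Hence g | f, i.e. f ∈ (g).

Final answer: YES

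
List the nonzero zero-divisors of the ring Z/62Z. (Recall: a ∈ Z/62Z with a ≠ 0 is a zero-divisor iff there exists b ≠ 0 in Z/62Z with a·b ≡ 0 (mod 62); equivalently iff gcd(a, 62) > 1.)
nonzero zero-divisors of Z/62Z = {2, 4, 6, 8, 10, 12, 14, 16, 18, 20, 22, 24, 26, 28, 30, 31, 32, 34, 36, 38, 40, 42, 44, 46, 48, 50, 52, 54, 56, 58, 60}

An element a ∈ Z/62Z (with a ≠ 0) is a zero-divisor iff gcd(a, 62) > 1 (because a is a unit precisely when gcd(a, n) = 1, and in Z/nZ every nonzero, non-unit element is a zero-divisor). Scan a = 1, ..., 61 and keep those with gcd(a, 62) > 1:
  gcd(2, 62) = 2, gcd(4, 62) = 2, gcd(6, 62) = 2, gcd(8, 62) = 2, gcd(10, 62) = 2, gcd(12, 62) = 2, gcd(14, 62) = 2, gcd(16, 62) = 2, gcd(18, 62) = 2, gcd(20, 62) = 2, gcd(22, 62) = 2, gcd(24, 62) = 2, gcd(26, 62) = 2, gcd(28, 62) = 2, gcd(30, 62) = 2, gcd(31, 62) = 31, gcd(32, 62) = 2, gcd(34, 62) = 2, gcd(36, 62) = 2, gcd(38, 62) = 2, gcd(40, 62) = 2, gcd(42, 62) = 2, gcd(44, 62) = 2, gcd(46, 62) = 2, gcd(48, 62) = 2, gcd(50, 62) = 2, gcd(52, 62) = 2, gcd(54, 62) = 2, gcd(56, 62) = 2, gcd(58, 62) = 2, gcd(60, 62) = 2.
All other a ∈ {1, ..., 61} have gcd(a, 62) = 1 and are units. So the nonzero zero-divisors are exactly the 31 values of a appearing in this scan.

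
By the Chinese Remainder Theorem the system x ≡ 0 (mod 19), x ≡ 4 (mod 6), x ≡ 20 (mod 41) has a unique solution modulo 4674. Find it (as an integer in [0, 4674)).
The moduli 19, 6, 41 are pairwise coprime, so by the CRT there is a unique solution mod 19·6·41 = 4674.
Solve by successive substitution. Start with x ≡ 0 (mod 19).
  Combine with x ≡ 4 (mod 6): write x = 19·t and require 19·t ≡ 4 (mod 6). Since 19^(−1) ≡ 1 (mod 6) (19 ≡ 1 (mod 6)), t ≡ 1·4 ≡ 4 (mod 6). So x ≡ 19·4 = 76 (mod 114).
  Combine with x ≡ 20 (mod 41): write x = 76 + 114·t and require 76 + 114·t ≡ 20 (mod 41), i.e. 114·t ≡ 20 − 76 ≡ 26 (mod 41). Since 114^(−1) ≡ 9 (mod 41) (114 ≡ 32 (mod 41)), t ≡ 9·26 ≡ 29 (mod 41). So x ≡ 76 + 114·29 = 3382 (mod 4674).
Unique solution in [0, 4674): x = 3382.

Final answer: x ≡ 3382 (mod 4674); the representative in [0, 4674) is 3382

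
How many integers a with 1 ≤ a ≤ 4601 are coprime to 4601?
The number of a ∈ {1, ..., 4601} with gcd(a, 4601) = 1 is by definition Euler's totient φ(4601). φ is multiplicative, with φ(p^e) = p^e − p^(e−1). Factorise 4601 = 43 · 107. Then
  φ(4601) = (43 − 1) · (107 − 1) = 42 · 106 = 4452.
So there are 4452 such integers.

Final answer: 4452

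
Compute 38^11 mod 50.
Use repeated squaring. Binary(11) = 1011. Walk through the bits of the exponent 11 left-to-right: at each bit after the leading one, square the running value, then multiply by 38 if the bit is 1 (always reducing mod 50):
  bit 1 = 1 (leading): start with 38.
  bit 2 = 0: square 38^2 = 1444 ≡ 44 (mod 50).
  bit 3 = 1: square 44^2 = 1936 ≡ 36; bit is 1, so multiply 36·38 = 1368 ≡ 18 (mod 50).
  bit 4 = 1: square 18^2 = 324 ≡ 24; bit is 1, so multiply 24·38 = 912 ≡ 12 (mod 50).
Final value: 38^11 ≡ 12 (mod 50).

Final answer: 12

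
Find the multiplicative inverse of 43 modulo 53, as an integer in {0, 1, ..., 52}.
43^(−1) ≡ 37 (mod 53)

Apply the extended Euclidean algorithm to (53, 43), tracking rows (r, s, t) with s·53 + t·43 = r. Each division r_prev = q·r_cur + r_new produces the new row as (previous row) − q·(current row):
  row A: (53, 1, 0)   [1·53 + 0·43 = 53]
  row B: (43, 0, 1)   [0·53 + 1·43 = 43]
  53 = 1·43 + 10   → row C = row A − 1·row B = (10, 1, −1)   [check: 1·53 − 1·43 = 10]
  43 = 4·10 + 3   → row D = row B − 4·row C = (3, −4, 5)   [check: −4·53 + 5·43 = 3]
  10 = 3·3 + 1   → row E = row C − 3·row D = (1, 13, −16)   [check: 13·53 − 16·43 = 1]
  3 = 3·1 + 0   → remainder 0, stop. gcd = 1 (last nonzero row E).
The gcd is 1, so 43 is invertible mod 53. The last nonzero row gives 13·53 − 16·43 = 1, so t = −16. So 43^(−1) ≡ −16 ≡ 37 (mod 53). Verify: 43 · 37 = 1591 ≡ 1 (mod 53). ✓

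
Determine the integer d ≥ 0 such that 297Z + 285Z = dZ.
(297, 285) = (3); d = 3

In the PID Z, (a, b) is generated by gcd(a, b). Compute gcd(297, 285) with the extended Euclidean algorithm, tracking rows (r, s, t) with s·297 + t·285 = r:
  row A: (297, 1, 0)   [1·297 + 0·285 = 297]
  row B: (285, 0, 1)   [0·297 + 1·285 = 285]
  297 = 1·285 + 12   → row C = row A − 1·row B = (12, 1, −1)   [check: 1·297 − 1·285 = 12]
  285 = 23·12 + 9   → row D = row B − 23·row C = (9, −23, 24)   [check: −23·297 + 24·285 = 9]
  12 = 1·9 + 3   → row E = row C − 1·row D = (3, 24, −25)   [check: 24·297 − 25·285 = 3]
  9 = 3·3 + 0   → remainder 0, stop. gcd = 3 (last nonzero row E).
So gcd(297, 285) = 3, with Bézout identity 24·297 − 25·285 = 3. Containment (⊇): the Bézout identity exhibits 3 as an element of (297, 285), giving (3) ⊆ (297, 285). Containment (⊆): since 3 | 297 and 3 | 285 (297 = 3·99, 285 = 3·95), every Z-linear combination of 297 and 285 is divisible by 3, so (297, 285) ⊆ (3). Therefore (297, 285) = (3), d = 3.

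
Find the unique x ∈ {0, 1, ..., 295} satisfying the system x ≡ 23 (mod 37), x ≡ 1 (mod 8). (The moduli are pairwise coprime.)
x ≡ 97 (mod 296); the representative in [0, 296) is 97

The moduli 37, 8 are pairwise coprime, so by the CRT there is a unique solution mod 37·8 = 296.
Solve by successive substitution. Start with x ≡ 23 (mod 37).
  Combine with x ≡ 1 (mod 8): write x = 23 + 37·t and require 23 + 37·t ≡ 1 (mod 8), i.e. 37·t ≡ 1 − 23 ≡ 2 (mod 8). Since 37^(−1) ≡ 5 (mod 8) (37 ≡ 5 (mod 8)), t ≡ 5·2 ≡ 2 (mod 8). So x ≡ 23 + 37·2 = 97 (mod 296).
Unique solution in [0, 296): x = 97.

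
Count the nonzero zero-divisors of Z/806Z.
In Z/806Z each nonzero element is either a unit (gcd with 806 is 1) or a zero-divisor (gcd > 1). The number of units is φ(806): factorise 806 = 2 · 13 · 31, so φ(806) = (2 − 1) · (13 − 1) · (31 − 1) = 1 · 12 · 30 = 360. The nonzero elements number 806 − 1 = 805. Hence the nonzero zero-divisors number 805 − 360 = 445.

Final answer: Z/806Z has 445 nonzero zero-divisors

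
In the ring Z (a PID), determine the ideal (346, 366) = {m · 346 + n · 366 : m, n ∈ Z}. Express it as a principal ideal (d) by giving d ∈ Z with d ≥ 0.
In the PID Z, (a, b) is generated by gcd(a, b). Compute gcd(366, 346) with the extended Euclidean algorithm, tracking rows (r, s, t) with s·366 + t·346 = r:
  row A: (366, 1, 0)   [1·366 + 0·346 = 366]
  row B: (346, 0, 1)   [0·366 + 1·346 = 346]
  366 = 1·346 + 20   → row C = row A − 1·row B = (20, 1, −1)   [check: 1·366 − 1·346 = 20]
  346 = 17·20 + 6   → row D = row B − 17·row C = (6, −17, 18)   [check: −17·366 + 18·346 = 6]
  20 = 3·6 + 2   → row E = row C − 3·row D = (2, 52, −55)   [check: 52·366 − 55·346 = 2]
  6 = 3·2 + 0   → remainder 0, stop. gcd = 2 (last nonzero row E).
So gcd(346, 366) = 2, with Bézout identity 52·366 − 55·346 = 2. Containment (⊇): the Bézout identity exhibits 2 as an element of (346, 366), giving (2) ⊆ (346, 366). Containment (⊆): since 2 | 346 and 2 | 366 (346 = 2·173, 366 = 2·183), every Z-linear combination of 346 and 366 is divisible by 2, so (346, 366) ⊆ (2). Therefore (346, 366) = (2), d = 2.

Final answer: (346, 366) = (2); d = 2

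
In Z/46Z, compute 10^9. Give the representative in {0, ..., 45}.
20

Use repeated squaring. Binary(9) = 1001. Walk through the bits of the exponent 9 left-to-right: at each bit after the leading one, square the running value, then multiply by 10 if the bit is 1 (always reducing mod 46):
  bit 1 = 1 (leading): start with 10.
  bit 2 = 0: square 10^2 = 100 ≡ 8 (mod 46).
  bit 3 = 0: square 8^2 = 64 ≡ 18 (mod 46).
  bit 4 = 1: square 18^2 = 324 ≡ 2; bit is 1, so multiply 2·10 = 20 (mod 46).
Final value: 10^9 ≡ 20 (mod 46).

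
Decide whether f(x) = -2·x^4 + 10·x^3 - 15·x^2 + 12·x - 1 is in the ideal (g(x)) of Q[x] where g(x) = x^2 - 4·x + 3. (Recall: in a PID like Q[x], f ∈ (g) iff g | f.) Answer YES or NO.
NO

In Q[x] the ideal (g) consists of all multiples of g, so f ∈ (g) iff g | f, i.e. iff the remainder of f on division by g is 0. Divide f by g (g is monic, so eliminate the leading term of the running remainder at each step):
  leading term -2·x^4: subtract (-2·x^2)·g(x) = -2·x^4 + 8·x^3 - 6·x^2, leaving 2·x^3 - 9·x^2 + 12·x - 1
  leading term 2·x^3: subtract (2·x)·g(x) = 2·x^3 - 8·x^2 + 6·x, leaving -x^2 + 6·x - 1
  leading term -x^2: subtract (-1)·g(x) = -x^2 + 4·x - 3, leaving 2·x + 2
The remainder r(x) = 2·x + 2 ≠ 0 (and deg r < deg g), so g ∤ f, i.e. f ∉ (g).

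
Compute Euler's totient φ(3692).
φ(3692) = 1680

φ is multiplicative, with φ(p^e) = p^e − p^(e−1). Factorise 3692 = 2^2 · 13 · 71. Then
  φ(3692) = (2^2 − 2^1) · (13 − 1) · (71 − 1) = 2 · 12 · 70 = 1680.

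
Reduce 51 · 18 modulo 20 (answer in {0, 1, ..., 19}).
18

Reduce the factors first: 51 ≡ 11 (mod 20), so 51 · 18 ≡ 11 · 18 (mod 20). 11 · 18 = 198. Dividing by 20: 198 = 9·20 + 18. So (51 · 18) mod 20 = 18.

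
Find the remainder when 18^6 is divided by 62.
Use repeated squaring. Binary(6) = 110. Walk through the bits of the exponent 6 left-to-right: at each bit after the leading one, square the running value, then multiply by 18 if the bit is 1 (always reducing mod 62):
  bit 1 = 1 (leading): start with 18.
  bit 2 = 1: square 18^2 = 324 ≡ 14; bit is 1, so multiply 14·18 = 252 ≡ 4 (mod 62).
  bit 3 = 0: square 4^2 = 16 (mod 62).
Final value: 18^6 ≡ 16 (mod 62).

Final answer: 16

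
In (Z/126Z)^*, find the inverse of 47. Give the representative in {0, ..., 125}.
47^(−1) ≡ 59 (mod 126)

Apply the extended Euclidean algorithm to (126, 47), tracking rows (r, s, t) with s·126 + t·47 = r. Each division r_prev = q·r_cur + r_new produces the new row as (previous row) − q·(current row):
  row A: (126, 1, 0)   [1·126 + 0·47 = 126]
  row B: (47, 0, 1)   [0·126 + 1·47 = 47]
  126 = 2·47 + 32   → row C = row A − 2·row B = (32, 1, −2)   [check: 1·126 − 2·47 = 32]
  47 = 1·32 + 15   → row D = row B − 1·row C = (15, −1, 3)   [check: −1·126 + 3·47 = 15]
  32 = 2·15 + 2   → row E = row C − 2·row D = (2, 3, −8)   [check: 3·126 − 8·47 = 2]
  15 = 7·2 + 1   → row F = row D − 7·row E = (1, −22, 59)   [check: −22·126 + 59·47 = 1]
  2 = 2·1 + 0   → remainder 0, stop. gcd = 1 (last nonzero row F).
The gcd is 1, so 47 is invertible mod 126. The last nonzero row gives −22·126 + 59·47 = 1, so t = 59. So 47^(−1) ≡ 59 (mod 126). Verify: 47 · 59 = 2773 ≡ 1 (mod 126). ✓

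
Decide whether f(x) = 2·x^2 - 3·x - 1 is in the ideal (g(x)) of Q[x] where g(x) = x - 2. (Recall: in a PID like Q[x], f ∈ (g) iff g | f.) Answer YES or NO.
NO

In Q[x] the ideal (g) consists of all multiples of g, so f ∈ (g) iff g | f, i.e. iff the remainder of f on division by g is 0. Divide f by g (g is monic, so eliminate the leading term of the running remainder at each step):
  leading term 2·x^2: subtract (2·x)·g(x) = 2·x^2 - 4·x, leaving x - 1
  leading term x: subtract (1)·g(x) = x - 2, leaving 1
The remainder r(x) = 1 ≠ 0 (and deg r < deg g), so g ∤ f, i.e. f ∉ (g).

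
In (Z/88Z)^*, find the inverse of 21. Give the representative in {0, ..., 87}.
Apply the extended Euclidean algorithm to (88, 21), tracking rows (r, s, t) with s·88 + t·21 = r. Each division r_prev = q·r_cur + r_new produces the new row as (previous row) − q·(current row):
  row A: (88, 1, 0)   [1·88 + 0·21 = 88]
  row B: (21, 0, 1)   [0·88 + 1·21 = 21]
  88 = 4·21 + 4   → row C = row A − 4·row B = (4, 1, −4)   [check: 1·88 − 4·21 = 4]
  21 = 5·4 + 1   → row D = row B − 5·row C = (1, −5, 21)   [check: −5·88 + 21·21 = 1]
  4 = 4·1 + 0   → remainder 0, stop. gcd = 1 (last nonzero row D).
The gcd is 1, so 21 is invertible mod 88. The last nonzero row gives −5·88 + 21·21 = 1, so t = 21. So 21^(−1) ≡ 21 (mod 88). Verify: 21 · 21 = 441 ≡ 1 (mod 88). ✓

Final answer: 21^(−1) ≡ 21 (mod 88)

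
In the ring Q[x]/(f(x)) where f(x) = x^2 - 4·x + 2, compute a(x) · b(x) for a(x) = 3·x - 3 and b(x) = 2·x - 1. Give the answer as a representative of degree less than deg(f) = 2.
First multiply in Q[x] without reducing: a · b = 6·x^2 - 9·x + 3. Now divide by f(x) = x^2 - 4·x + 2, eliminating the leading term at each step:
  leading term 6·x^2: subtract (6)·f(x) = 6·x^2 - 24·x + 12, leaving 15·x - 9
The degree is now < 2, so this is the remainder. Hence a · b ≡ 15·x - 9 in Q[x]/(f).

Final answer: a · b ≡ 15·x - 9 (mod f(x))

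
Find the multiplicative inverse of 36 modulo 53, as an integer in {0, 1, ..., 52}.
Apply the extended Euclidean algorithm to (53, 36), tracking rows (r, s, t) with s·53 + t·36 = r. Each division r_prev = q·r_cur + r_new produces the new row as (previous row) − q·(current row):
  row A: (53, 1, 0)   [1·53 + 0·36 = 53]
  row B: (36, 0, 1)   [0·53 + 1·36 = 36]
  53 = 1·36 + 17   → row C = row A − 1·row B = (17, 1, −1)   [check: 1·53 − 1·36 = 17]
  36 = 2·17 + 2   → row D = row B − 2·row C = (2, −2, 3)   [check: −2·53 + 3·36 = 2]
  17 = 8·2 + 1   → row E = row C − 8·row D = (1, 17, −25)   [check: 17·53 − 25·36 = 1]
  2 = 2·1 + 0   → remainder 0, stop. gcd = 1 (last nonzero row E).
The gcd is 1, so 36 is invertible mod 53. The last nonzero row gives 17·53 − 25·36 = 1, so t = −25. So 36^(−1) ≡ −25 ≡ 28 (mod 53). Verify: 36 · 28 = 1008 ≡ 1 (mod 53). ✓

Final answer: 36^(−1) ≡ 28 (mod 53)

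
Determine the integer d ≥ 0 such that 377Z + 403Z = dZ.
(377, 403) = (13); d = 13

In the PID Z, (a, b) is generated by gcd(a, b). Compute gcd(403, 377) with the extended Euclidean algorithm, tracking rows (r, s, t) with s·403 + t·377 = r:
  row A: (403, 1, 0)   [1·403 + 0·377 = 403]
  row B: (377, 0, 1)   [0·403 + 1·377 = 377]
  403 = 1·377 + 26   → row C = row A − 1·row B = (26, 1, −1)   [check: 1·403 − 1·377 = 26]
  377 = 14·26 + 13   → row D = row B − 14·row C = (13, −14, 15)   [check: −14·403 + 15·377 = 13]
  26 = 2·13 + 0   → remainder 0, stop. gcd = 13 (last nonzero row D).
So gcd(377, 403) = 13, with Bézout identity −14·403 + 15·377 = 13. Containment (⊇): the Bézout identity exhibits 13 as an element of (377, 403), giving (13) ⊆ (377, 403). Containment (⊆): since 13 | 377 and 13 | 403 (377 = 13·29, 403 = 13·31), every Z-linear combination of 377 and 403 is divisible by 13, so (377, 403) ⊆ (13). Therefore (377, 403) = (13), d = 13.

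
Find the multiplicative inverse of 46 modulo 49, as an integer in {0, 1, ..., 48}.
46^(−1) ≡ 16 (mod 49)

Apply the extended Euclidean algorithm to (49, 46), tracking rows (r, s, t) with s·49 + t·46 = r. Each division r_prev = q·r_cur + r_new produces the new row as (previous row) − q·(current row):
  row A: (49, 1, 0)   [1·49 + 0·46 = 49]
  row B: (46, 0, 1)   [0·49 + 1·46 = 46]
  49 = 1·46 + 3   → row C = row A − 1·row B = (3, 1, −1)   [check: 1·49 − 1·46 = 3]
  46 = 15·3 + 1   → row D = row B − 15·row C = (1, −15, 16)   [check: −15·49 + 16·46 = 1]
  3 = 3·1 + 0   → remainder 0, stop. gcd = 1 (last nonzero row D).
The gcd is 1, so 46 is invertible mod 49. The last nonzero row gives −15·49 + 16·46 = 1, so t = 16. So 46^(−1) ≡ 16 (mod 49). Verify: 46 · 16 = 736 ≡ 1 (mod 49). ✓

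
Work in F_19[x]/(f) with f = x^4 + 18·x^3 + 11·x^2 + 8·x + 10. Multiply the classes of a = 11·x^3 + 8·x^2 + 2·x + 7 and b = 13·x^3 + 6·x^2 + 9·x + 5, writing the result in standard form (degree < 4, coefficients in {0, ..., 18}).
a · b ≡ 9·x^3 + 10·x^2 + 15·x + 18 (mod f(x))

Multiply as integer polynomials: a · b = 143·x^6 + 170·x^5 + 173·x^4 + 230·x^3 + 100·x^2 + 73·x + 35. Reducing coefficients mod 19: a · b ≡ 10·x^6 + 18·x^5 + 2·x^4 + 2·x^3 + 5·x^2 + 16·x + 16. Now divide by f(x) = x^4 + 18·x^3 + 11·x^2 + 8·x + 10 in F_19[x], eliminating the leading term at each step:
  leading term 10·x^6: subtract (10·x^2)·f(x) = 10·x^6 + 9·x^5 + 15·x^4 + 4·x^3 + 5·x^2, leaving 9·x^5 + 6·x^4 + 17·x^3 + 16·x + 16 (coefficients mod 19)
  leading term 9·x^5: subtract (9·x)·f(x) = 9·x^5 + 10·x^4 + 4·x^3 + 15·x^2 + 14·x, leaving 15·x^4 + 13·x^3 + 4·x^2 + 2·x + 16 (coefficients mod 19)
  leading term 15·x^4: subtract (15)·f(x) = 15·x^4 + 4·x^3 + 13·x^2 + 6·x + 17, leaving 9·x^3 + 10·x^2 + 15·x + 18 (coefficients mod 19)
The degree is now < 4, so this is the remainder. Hence a · b ≡ 9·x^3 + 10·x^2 + 15·x + 18 in F_19[x]/(f).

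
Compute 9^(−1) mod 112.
Apply the extended Euclidean algorithm to (112, 9), tracking rows (r, s, t) with s·112 + t·9 = r. Each division r_prev = q·r_cur + r_new produces the new row as (previous row) − q·(current row):
  row A: (112, 1, 0)   [1·112 + 0·9 = 112]
  row B: (9, 0, 1)   [0·112 + 1·9 = 9]
  112 = 12·9 + 4   → row C = row A − 12·row B = (4, 1, −12)   [check: 1·112 − 12·9 = 4]
  9 = 2·4 + 1   → row D = row B − 2·row C = (1, −2, 25)   [check: −2·112 + 25·9 = 1]
  4 = 4·1 + 0   → remainder 0, stop. gcd = 1 (last nonzero row D).
The gcd is 1, so 9 is invertible mod 112. The last nonzero row gives −2·112 + 25·9 = 1, so t = 25. So 9^(−1) ≡ 25 (mod 112). Verify: 9 · 25 = 225 ≡ 1 (mod 112). ✓

Final answer: 9^(−1) ≡ 25 (mod 112)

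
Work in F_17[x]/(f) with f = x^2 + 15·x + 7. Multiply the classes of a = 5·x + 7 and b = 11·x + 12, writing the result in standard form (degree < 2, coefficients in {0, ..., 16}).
a · b ≡ 9·x + 5 (mod f(x))

Multiply as integer polynomials: a · b = 55·x^2 + 137·x + 84. Reducing coefficients mod 17: a · b ≡ 4·x^2 + x + 16. Now divide by f(x) = x^2 + 15·x + 7 in F_17[x], eliminating the leading term at each step:
  leading term 4·x^2: subtract (4)·f(x) = 4·x^2 + 9·x + 11, leaving 9·x + 5 (coefficients mod 17)
The degree is now < 2, so this is the remainder. Hence a · b ≡ 9·x + 5 in F_17[x]/(f).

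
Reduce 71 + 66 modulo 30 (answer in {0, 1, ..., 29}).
Reduce the summands first: 71 ≡ 11, 66 ≡ 6 (mod 30), so 71 + 66 ≡ 11 + 6 (mod 30). 11 + 6 = 17; 17 = 0·30 + 17, so (71 + 66) mod 30 = 17.

Final answer: 17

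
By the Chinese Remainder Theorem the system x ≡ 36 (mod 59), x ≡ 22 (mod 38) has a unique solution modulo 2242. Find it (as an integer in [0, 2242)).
x ≡ 744 (mod 2242); the representative in [0, 2242) is 744

The moduli 59, 38 are pairwise coprime, so by the CRT there is a unique solution mod 59·38 = 2242.
Solve by successive substitution. Start with x ≡ 36 (mod 59).
  Combine with x ≡ 22 (mod 38): write x = 36 + 59·t and require 36 + 59·t ≡ 22 (mod 38), i.e. 59·t ≡ 22 − 36 ≡ 24 (mod 38). Since 59^(−1) ≡ 29 (mod 38) (59 ≡ 21 (mod 38)), t ≡ 29·24 ≡ 12 (mod 38). So x ≡ 36 + 59·12 = 744 (mod 2242).
Unique solution in [0, 2242): x = 744.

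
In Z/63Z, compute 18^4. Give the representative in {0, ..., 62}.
18

Use repeated squaring. Binary(4) = 100. Walk through the bits of the exponent 4 left-to-right: at each bit after the leading one, square the running value, then multiply by 18 if the bit is 1 (always reducing mod 63):
  bit 1 = 1 (leading): start with 18.
  bit 2 = 0: square 18^2 = 324 ≡ 9 (mod 63).
  bit 3 = 0: square 9^2 = 81 ≡ 18 (mod 63).
Final value: 18^4 ≡ 18 (mod 63).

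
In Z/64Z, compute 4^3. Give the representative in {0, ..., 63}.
0

Use repeated squaring. Binary(3) = 11. Walk through the bits of the exponent 3 left-to-right: at each bit after the leading one, square the running value, then multiply by 4 if the bit is 1 (always reducing mod 64):
  bit 1 = 1 (leading): start with 4.
  bit 2 = 1: square 4^2 = 16; bit is 1, so multiply 16·4 = 64 ≡ 0 (mod 64).
Final value: 4^3 ≡ 0 (mod 64).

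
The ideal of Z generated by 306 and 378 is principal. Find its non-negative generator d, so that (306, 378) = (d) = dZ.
(306, 378) = (18); d = 18

In the PID Z, (a, b) is generated by gcd(a, b). Compute gcd(378, 306) with the extended Euclidean algorithm, tracking rows (r, s, t) with s·378 + t·306 = r:
  row A: (378, 1, 0)   [1·378 + 0·306 = 378]
  row B: (306, 0, 1)   [0·378 + 1·306 = 306]
  378 = 1·306 + 72   → row C = row A − 1·row B = (72, 1, −1)   [check: 1·378 − 1·306 = 72]
  306 = 4·72 + 18   → row D = row B − 4·row C = (18, −4, 5)   [check: −4·378 + 5·306 = 18]
  72 = 4·18 + 0   → remainder 0, stop. gcd = 18 (last nonzero row D).
So gcd(306, 378) = 18, with Bézout identity −4·378 + 5·306 = 18. Containment (⊇): the Bézout identity exhibits 18 as an element of (306, 378), giving (18) ⊆ (306, 378). Containment (⊆): since 18 | 306 and 18 | 378 (306 = 18·17, 378 = 18·21), every Z-linear combination of 306 and 378 is divisible by 18, so (306, 378) ⊆ (18). Therefore (306, 378) = (18), d = 18.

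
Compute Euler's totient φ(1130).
φ is multiplicative, with φ(p^e) = p^e − p^(e−1). Factorise 1130 = 2 · 5 · 113. Then
  φ(1130) = (2 − 1) · (5 − 1) · (113 − 1) = 1 · 4 · 112 = 448.

Final answer: φ(1130) = 448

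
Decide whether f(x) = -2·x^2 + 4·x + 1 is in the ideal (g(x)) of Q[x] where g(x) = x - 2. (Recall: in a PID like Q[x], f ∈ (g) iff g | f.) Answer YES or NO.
In Q[x] the ideal (g) consists of all multiples of g, so f ∈ (g) iff g | f, i.e. iff the remainder of f on division by g is 0. Divide f by g (g is monic, so eliminate the leading term of the running remainder at each step):
  leading term -2·x^2: subtract (-2·x)·g(x) = -2·x^2 + 4·x, leaving 1
The remainder r(x) = 1 ≠ 0 (and deg r < deg g), so g ∤ f, i.e. f ∉ (g).

Final answer: NO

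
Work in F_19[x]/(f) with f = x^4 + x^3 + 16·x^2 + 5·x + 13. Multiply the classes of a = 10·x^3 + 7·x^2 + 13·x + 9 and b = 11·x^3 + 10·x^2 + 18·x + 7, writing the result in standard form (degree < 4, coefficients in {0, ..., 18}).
Multiply as integer polynomials: a · b = 110·x^6 + 177·x^5 + 393·x^4 + 425·x^3 + 373·x^2 + 253·x + 63. Reducing coefficients mod 19: a · b ≡ 15·x^6 + 6·x^5 + 13·x^4 + 7·x^3 + 12·x^2 + 6·x + 6. Now divide by f(x) = x^4 + x^3 + 16·x^2 + 5·x + 13 in F_19[x], eliminating the leading term at each step:
  leading term 15·x^6: subtract (15·x^2)·f(x) = 15·x^6 + 15·x^5 + 12·x^4 + 18·x^3 + 5·x^2, leaving 10·x^5 + x^4 + 8·x^3 + 7·x^2 + 6·x + 6 (coefficients mod 19)
  leading term 10·x^5: subtract (10·x)·f(x) = 10·x^5 + 10·x^4 + 8·x^3 + 12·x^2 + 16·x, leaving 10·x^4 + 14·x^2 + 9·x + 6 (coefficients mod 19)
  leading term 10·x^4: subtract (10)·f(x) = 10·x^4 + 10·x^3 + 8·x^2 + 12·x + 16, leaving 9·x^3 + 6·x^2 + 16·x + 9 (coefficients mod 19)
The degree is now < 4, so this is the remainder. Hence a · b ≡ 9·x^3 + 6·x^2 + 16·x + 9 in F_19[x]/(f).

Final answer: a · b ≡ 9·x^3 + 6·x^2 + 16·x + 9 (mod f(x))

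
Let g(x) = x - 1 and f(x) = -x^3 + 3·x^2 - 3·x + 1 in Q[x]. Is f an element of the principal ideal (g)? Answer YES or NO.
YES

In Q[x] the ideal (g) consists of all multiples of g, so f ∈ (g) iff g | f, i.e. iff the remainder of f on division by g is 0. Divide f by g (g is monic, so eliminate the leading term of the running remainder at each step):
  leading term -x^3: subtract (-x^2)·g(x) = -x^3 + x^2, leaving 2·x^2 - 3·x + 1
  leading term 2·x^2: subtract (2·x)·g(x) = 2·x^2 - 2·x, leaving 1 - x
  leading term -x: subtract (-1)·g(x) = 1 - x, leaving 0
The remainder is 0, so f(x) = g(x) · h(x) with h(x) = -x^2 + 2·x - 1. Hence g | f, i.e. f ∈ (g).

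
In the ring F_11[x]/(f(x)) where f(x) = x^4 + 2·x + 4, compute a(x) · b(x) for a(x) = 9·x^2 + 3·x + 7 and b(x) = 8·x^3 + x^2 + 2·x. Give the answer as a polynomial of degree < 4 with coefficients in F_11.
a · b ≡ x^2 + x (mod f(x))

Multiply as integer polynomials: a · b = 72·x^5 + 33·x^4 + 77·x^3 + 13·x^2 + 14·x. Reducing coefficients mod 11: a · b ≡ 6·x^5 + 2·x^2 + 3·x. Now divide by f(x) = x^4 + 2·x + 4 in F_11[x], eliminating the leading term at each step:
  leading term 6·x^5: subtract (6·x)·f(x) = 6·x^5 + x^2 + 2·x, leaving x^2 + x (coefficients mod 11)
The degree is now < 4, so this is the remainder. Hence a · b ≡ x^2 + x in F_11[x]/(f).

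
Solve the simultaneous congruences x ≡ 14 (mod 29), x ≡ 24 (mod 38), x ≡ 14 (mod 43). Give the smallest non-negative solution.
x ≡ 5002 (mod 47386); the representative in [0, 47386) is 5002

The moduli 29, 38, 43 are pairwise coprime, so by the CRT there is a unique solution mod 29·38·43 = 47386.
Solve by successive substitution. Start with x ≡ 14 (mod 29).
  Combine with x ≡ 24 (mod 38): write x = 14 + 29·t and require 14 + 29·t ≡ 24 (mod 38), i.e. 29·t ≡ 24 − 14 ≡ 10 (mod 38). Since 29^(−1) ≡ 21 (mod 38), t ≡ 21·10 ≡ 20 (mod 38). So x ≡ 14 + 29·20 = 594 (mod 1102).
  Combine with x ≡ 14 (mod 43): write x = 594 + 1102·t and require 594 + 1102·t ≡ 14 (mod 43), i.e. 1102·t ≡ 14 − 594 ≡ 22 (mod 43). Since 1102^(−1) ≡ 8 (mod 43) (1102 ≡ 27 (mod 43)), t ≡ 8·22 ≡ 4 (mod 43). So x ≡ 594 + 1102·4 = 5002 (mod 47386).
Unique solution in [0, 47386): x = 5002.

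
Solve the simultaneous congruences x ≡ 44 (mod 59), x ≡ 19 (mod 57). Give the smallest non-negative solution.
The moduli 59, 57 are pairwise coprime, so by the CRT there is a unique solution mod 59·57 = 3363.
Solve by successive substitution. Start with x ≡ 44 (mod 59).
  Combine with x ≡ 19 (mod 57): write x = 44 + 59·t and require 44 + 59·t ≡ 19 (mod 57), i.e. 59·t ≡ 19 − 44 ≡ 32 (mod 57). Since 59^(−1) ≡ 29 (mod 57) (59 ≡ 2 (mod 57)), t ≡ 29·32 ≡ 16 (mod 57). So x ≡ 44 + 59·16 = 988 (mod 3363).
Unique solution in [0, 3363): x = 988.

Final answer: x ≡ 988 (mod 3363); the representative in [0, 3363) is 988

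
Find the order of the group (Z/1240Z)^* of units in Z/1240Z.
|(Z/1240Z)^*| = 480

(Z/1240Z)^* consists of the classes a with gcd(a, 1240) = 1, so its order is φ(1240). φ is multiplicative, with φ(p^e) = p^e − p^(e−1). Factorise 1240 = 2^3 · 5 · 31. Then
  φ(1240) = (2^3 − 2^2) · (5 − 1) · (31 − 1) = 4 · 4 · 30 = 480.
Thus |(Z/1240Z)^*| = 480.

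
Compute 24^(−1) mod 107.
24^(−1) ≡ 58 (mod 107)

Apply the extended Euclidean algorithm to (107, 24), tracking rows (r, s, t) with s·107 + t·24 = r. Each division r_prev = q·r_cur + r_new produces the new row as (previous row) − q·(current row):
  row A: (107, 1, 0)   [1·107 + 0·24 = 107]
  row B: (24, 0, 1)   [0·107 + 1·24 = 24]
  107 = 4·24 + 11   → row C = row A − 4·row B = (11, 1, −4)   [check: 1·107 − 4·24 = 11]
  24 = 2·11 + 2   → row D = row B − 2·row C = (2, −2, 9)   [check: −2·107 + 9·24 = 2]
  11 = 5·2 + 1   → row E = row C − 5·row D = (1, 11, −49)   [check: 11·107 − 49·24 = 1]
  2 = 2·1 + 0   → remainder 0, stop. gcd = 1 (last nonzero row E).
The gcd is 1, so 24 is invertible mod 107. The last nonzero row gives 11·107 − 49·24 = 1, so t = −49. So 24^(−1) ≡ −49 ≡ 58 (mod 107). Verify: 24 · 58 = 1392 ≡ 1 (mod 107). ✓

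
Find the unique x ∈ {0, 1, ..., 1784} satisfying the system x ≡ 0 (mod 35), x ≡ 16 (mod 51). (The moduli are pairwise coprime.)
The moduli 35, 51 are pairwise coprime, so by the CRT there is a unique solution mod 35·51 = 1785.
Solve by successive substitution. Start with x ≡ 0 (mod 35).
  Combine with x ≡ 16 (mod 51): write x = 35·t and require 35·t ≡ 16 (mod 51). Since 35^(−1) ≡ 35 (mod 51), t ≡ 35·16 ≡ 50 (mod 51). So x ≡ 35·50 = 1750 (mod 1785).
Unique solution in [0, 1785): x = 1750.

Final answer: x ≡ 1750 (mod 1785); the representative in [0, 1785) is 1750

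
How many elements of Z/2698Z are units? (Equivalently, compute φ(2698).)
Z/2698Z has φ(2698) = 1260 units

An element a ∈ Z/2698Z is a unit iff gcd(a, 2698) = 1, so the number of units is φ(2698). φ is multiplicative, with φ(p^e) = p^e − p^(e−1). Factorise 2698 = 2 · 19 · 71. Then
  φ(2698) = (2 − 1) · (19 − 1) · (71 − 1) = 1 · 18 · 70 = 1260.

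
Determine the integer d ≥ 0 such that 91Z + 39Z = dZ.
(91, 39) = (13); d = 13

In the PID Z, (a, b) is generated by gcd(a, b). Compute gcd(91, 39) with the extended Euclidean algorithm, tracking rows (r, s, t) with s·91 + t·39 = r:
  row A: (91, 1, 0)   [1·91 + 0·39 = 91]
  row B: (39, 0, 1)   [0·91 + 1·39 = 39]
  91 = 2·39 + 13   → row C = row A − 2·row B = (13, 1, −2)   [check: 1·91 − 2·39 = 13]
  39 = 3·13 + 0   → remainder 0, stop. gcd = 13 (last nonzero row C).
So gcd(91, 39) = 13, with Bézout identity 1·91 − 2·39 = 13. Containment (⊇): the Bézout identity exhibits 13 as an element of (91, 39), giving (13) ⊆ (91, 39). Containment (⊆): since 13 | 91 and 13 | 39 (91 = 13·7, 39 = 13·3), every Z-linear combination of 91 and 39 is divisible by 13, so (91, 39) ⊆ (13). Therefore (91, 39) = (13), d = 13.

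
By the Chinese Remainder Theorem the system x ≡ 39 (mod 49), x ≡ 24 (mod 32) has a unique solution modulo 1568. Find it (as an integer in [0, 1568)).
The moduli 49, 32 are pairwise coprime, so by the CRT there is a unique solution mod 49·32 = 1568.
Solve by successive substitution. Start with x ≡ 39 (mod 49).
  Combine with x ≡ 24 (mod 32): write x = 39 + 49·t and require 39 + 49·t ≡ 24 (mod 32), i.e. 49·t ≡ 24 − 39 ≡ 17 (mod 32). Since 49^(−1) ≡ 17 (mod 32) (49 ≡ 17 (mod 32)), t ≡ 17·17 ≡ 1 (mod 32). So x ≡ 39 + 49·1 = 88 (mod 1568).
Unique solution in [0, 1568): x = 88.

Final answer: x ≡ 88 (mod 1568); the representative in [0, 1568) is 88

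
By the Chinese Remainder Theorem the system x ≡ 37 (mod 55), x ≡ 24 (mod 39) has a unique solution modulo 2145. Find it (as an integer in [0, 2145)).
x ≡ 1467 (mod 2145); the representative in [0, 2145) is 1467

The moduli 55, 39 are pairwise coprime, so by the CRT there is a unique solution mod 55·39 = 2145.
Solve by successive substitution. Start with x ≡ 37 (mod 55).
  Combine with x ≡ 24 (mod 39): write x = 37 + 55·t and require 37 + 55·t ≡ 24 (mod 39), i.e. 55·t ≡ 24 − 37 ≡ 26 (mod 39). Since 55^(−1) ≡ 22 (mod 39) (55 ≡ 16 (mod 39)), t ≡ 22·26 ≡ 26 (mod 39). So x ≡ 37 + 55·26 = 1467 (mod 2145).
Unique solution in [0, 2145): x = 1467.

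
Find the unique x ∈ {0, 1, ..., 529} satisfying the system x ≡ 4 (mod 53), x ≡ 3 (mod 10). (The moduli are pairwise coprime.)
x ≡ 163 (mod 530); the representative in [0, 530) is 163

The moduli 53, 10 are pairwise coprime, so by the CRT there is a unique solution mod 53·10 = 530.
Solve by successive substitution. Start with x ≡ 4 (mod 53).
  Combine with x ≡ 3 (mod 10): write x = 4 + 53·t and require 4 + 53·t ≡ 3 (mod 10), i.e. 53·t ≡ 3 − 4 ≡ 9 (mod 10). Since 53^(−1) ≡ 7 (mod 10) (53 ≡ 3 (mod 10)), t ≡ 7·9 ≡ 3 (mod 10). So x ≡ 4 + 53·3 = 163 (mod 530).
Unique solution in [0, 530): x = 163.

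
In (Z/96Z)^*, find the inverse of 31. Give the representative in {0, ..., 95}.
31^(−1) ≡ 31 (mod 96)

Apply the extended Euclidean algorithm to (96, 31), tracking rows (r, s, t) with s·96 + t·31 = r. Each division r_prev = q·r_cur + r_new produces the new row as (previous row) − q·(current row):
  row A: (96, 1, 0)   [1·96 + 0·31 = 96]
  row B: (31, 0, 1)   [0·96 + 1·31 = 31]
  96 = 3·31 + 3   → row C = row A − 3·row B = (3, 1, −3)   [check: 1·96 − 3·31 = 3]
  31 = 10·3 + 1   → row D = row B − 10·row C = (1, −10, 31)   [check: −10·96 + 31·31 = 1]
  3 = 3·1 + 0   → remainder 0, stop. gcd = 1 (last nonzero row D).
The gcd is 1, so 31 is invertible mod 96. The last nonzero row gives −10·96 + 31·31 = 1, so t = 31. So 31^(−1) ≡ 31 (mod 96). Verify: 31 · 31 = 961 ≡ 1 (mod 96). ✓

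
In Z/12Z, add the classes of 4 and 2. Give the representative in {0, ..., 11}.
Both summands are already reduced mod 12. 4 + 2 = 6; 6 = 0·12 + 6, so (4 + 2) mod 12 = 6.

Final answer: 6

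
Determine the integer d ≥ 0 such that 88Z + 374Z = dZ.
In the PID Z, (a, b) is generated by gcd(a, b). Compute gcd(374, 88) with the extended Euclidean algorithm, tracking rows (r, s, t) with s·374 + t·88 = r:
  row A: (374, 1, 0)   [1·374 + 0·88 = 374]
  row B: (88, 0, 1)   [0·374 + 1·88 = 88]
  374 = 4·88 + 22   → row C = row A − 4·row B = (22, 1, −4)   [check: 1·374 − 4·88 = 22]
  88 = 4·22 + 0   → remainder 0, stop. gcd = 22 (last nonzero row C).
So gcd(88, 374) = 22, with Bézout identity 1·374 − 4·88 = 22. Containment (⊇): the Bézout identity exhibits 22 as an element of (88, 374), giving (22) ⊆ (88, 374). Containment (⊆): since 22 | 88 and 22 | 374 (88 = 22·4, 374 = 22·17), every Z-linear combination of 88 and 374 is divisible by 22, so (88, 374) ⊆ (22). Therefore (88, 374) = (22), d = 22.

Final answer: (88, 374) = (22); d = 22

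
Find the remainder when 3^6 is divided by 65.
14

Use repeated squaring. Binary(6) = 110. Walk through the bits of the exponent 6 left-to-right: at each bit after the leading one, square the running value, then multiply by 3 if the bit is 1 (always reducing mod 65):
  bit 1 = 1 (leading): start with 3.
  bit 2 = 1: square 3^2 = 9; bit is 1, so multiply 9·3 = 27 (mod 65).
  bit 3 = 0: square 27^2 = 729 ≡ 14 (mod 65).
Final value: 3^6 ≡ 14 (mod 65).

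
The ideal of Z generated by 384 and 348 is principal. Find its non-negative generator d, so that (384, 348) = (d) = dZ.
(384, 348) = (12); d = 12

In the PID Z, (a, b) is generated by gcd(a, b). Compute gcd(384, 348) with the extended Euclidean algorithm, tracking rows (r, s, t) with s·384 + t·348 = r:
  row A: (384, 1, 0)   [1·384 + 0·348 = 384]
  row B: (348, 0, 1)   [0·384 + 1·348 = 348]
  384 = 1·348 + 36   → row C = row A − 1·row B = (36, 1, −1)   [check: 1·384 − 1·348 = 36]
  348 = 9·36 + 24   → row D = row B − 9·row C = (24, −9, 10)   [check: −9·384 + 10·348 = 24]
  36 = 1·24 + 12   → row E = row C − 1·row D = (12, 10, −11)   [check: 10·384 − 11·348 = 12]
  24 = 2·12 + 0   → remainder 0, stop. gcd = 12 (last nonzero row E).
So gcd(384, 348) = 12, with Bézout identity 10·384 − 11·348 = 12. Containment (⊇): the Bézout identity exhibits 12 as an element of (384, 348), giving (12) ⊆ (384, 348). Containment (⊆): since 12 | 384 and 12 | 348 (384 = 12·32, 348 = 12·29), every Z-linear combination of 384 and 348 is divisible by 12, so (384, 348) ⊆ (12). Therefore (384, 348) = (12), d = 12.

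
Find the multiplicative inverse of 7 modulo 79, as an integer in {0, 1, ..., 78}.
Apply the extended Euclidean algorithm to (79, 7), tracking rows (r, s, t) with s·79 + t·7 = r. Each division r_prev = q·r_cur + r_new produces the new row as (previous row) − q·(current row):
  row A: (79, 1, 0)   [1·79 + 0·7 = 79]
  row B: (7, 0, 1)   [0·79 + 1·7 = 7]
  79 = 11·7 + 2   → row C = row A − 11·row B = (2, 1, −11)   [check: 1·79 − 11·7 = 2]
  7 = 3·2 + 1   → row D = row B − 3·row C = (1, −3, 34)   [check: −3·79 + 34·7 = 1]
  2 = 2·1 + 0   → remainder 0, stop. gcd = 1 (last nonzero row D).
The gcd is 1, so 7 is invertible mod 79. The last nonzero row gives −3·79 + 34·7 = 1, so t = 34. So 7^(−1) ≡ 34 (mod 79). Verify: 7 · 34 = 238 ≡ 1 (mod 79). ✓

Final answer: 7^(−1) ≡ 34 (mod 79)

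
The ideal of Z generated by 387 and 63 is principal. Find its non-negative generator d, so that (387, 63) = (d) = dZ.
In the PID Z, (a, b) is generated by gcd(a, b). Compute gcd(387, 63) with the extended Euclidean algorithm, tracking rows (r, s, t) with s·387 + t·63 = r:
  row A: (387, 1, 0)   [1·387 + 0·63 = 387]
  row B: (63, 0, 1)   [0·387 + 1·63 = 63]
  387 = 6·63 + 9   → row C = row A − 6·row B = (9, 1, −6)   [check: 1·387 − 6·63 = 9]
  63 = 7·9 + 0   → remainder 0, stop. gcd = 9 (last nonzero row C).
So gcd(387, 63) = 9, with Bézout identity 1·387 − 6·63 = 9. Containment (⊇): the Bézout identity exhibits 9 as an element of (387, 63), giving (9) ⊆ (387, 63). Containment (⊆): since 9 | 387 and 9 | 63 (387 = 9·43, 63 = 9·7), every Z-linear combination of 387 and 63 is divisible by 9, so (387, 63) ⊆ (9). Therefore (387, 63) = (9), d = 9.

Final answer: (387, 63) = (9); d = 9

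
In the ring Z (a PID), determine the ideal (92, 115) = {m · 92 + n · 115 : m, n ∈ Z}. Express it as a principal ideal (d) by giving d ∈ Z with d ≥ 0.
(92, 115) = (23); d = 23

In the PID Z, (a, b) is generated by gcd(a, b). Compute gcd(115, 92) with the extended Euclidean algorithm, tracking rows (r, s, t) with s·115 + t·92 = r:
  row A: (115, 1, 0)   [1·115 + 0·92 = 115]
  row B: (92, 0, 1)   [0·115 + 1·92 = 92]
  115 = 1·92 + 23   → row C = row A − 1·row B = (23, 1, −1)   [check: 1·115 − 1·92 = 23]
  92 = 4·23 + 0   → remainder 0, stop. gcd = 23 (last nonzero row C).
So gcd(92, 115) = 23, with Bézout identity 1·115 − 1·92 = 23. Containment (⊇): the Bézout identity exhibits 23 as an element of (92, 115), giving (23) ⊆ (92, 115). Containment (⊆): since 23 | 92 and 23 | 115 (92 = 23·4, 115 = 23·5), every Z-linear combination of 92 and 115 is divisible by 23, so (92, 115) ⊆ (23). Therefore (92, 115) = (23), d = 23.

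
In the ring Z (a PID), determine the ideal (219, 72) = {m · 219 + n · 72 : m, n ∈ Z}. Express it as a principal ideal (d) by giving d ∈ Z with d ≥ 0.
(219, 72) = (3); d = 3

In the PID Z, (a, b) is generated by gcd(a, b). Compute gcd(219, 72) with the extended Euclidean algorithm, tracking rows (r, s, t) with s·219 + t·72 = r:
  row A: (219, 1, 0)   [1·219 + 0·72 = 219]
  row B: (72, 0, 1)   [0·219 + 1·72 = 72]
  219 = 3·72 + 3   → row C = row A − 3·row B = (3, 1, −3)   [check: 1·219 − 3·72 = 3]
  72 = 24·3 + 0   → remainder 0, stop. gcd = 3 (last nonzero row C).
So gcd(219, 72) = 3, with Bézout identity 1·219 − 3·72 = 3. Containment (⊇): the Bézout identity exhibits 3 as an element of (219, 72), giving (3) ⊆ (219, 72). Containment (⊆): since 3 | 219 and 3 | 72 (219 = 3·73, 72 = 3·24), every Z-linear combination of 219 and 72 is divisible by 3, so (219, 72) ⊆ (3). Therefore (219, 72) = (3), d = 3.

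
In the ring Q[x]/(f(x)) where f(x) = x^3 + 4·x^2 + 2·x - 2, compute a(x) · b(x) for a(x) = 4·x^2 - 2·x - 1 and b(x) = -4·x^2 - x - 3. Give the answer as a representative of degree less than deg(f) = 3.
First multiply in Q[x] without reducing: a · b = -16·x^4 + 4·x^3 - 6·x^2 + 7·x + 3. Now divide by f(x) = x^3 + 4·x^2 + 2·x - 2, eliminating the leading term at each step:
  leading term -16·x^4: subtract (-16·x)·f(x) = -16·x^4 - 64·x^3 - 32·x^2 + 32·x, leaving 68·x^3 + 26·x^2 - 25·x + 3
  leading term 68·x^3: subtract (68)·f(x) = 68·x^3 + 272·x^2 + 136·x - 136, leaving -246·x^2 - 161·x + 139
The degree is now < 3, so this is the remainder. Hence a · b ≡ -246·x^2 - 161·x + 139 in Q[x]/(f).

Final answer: a · b ≡ -246·x^2 - 161·x + 139 (mod f(x))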